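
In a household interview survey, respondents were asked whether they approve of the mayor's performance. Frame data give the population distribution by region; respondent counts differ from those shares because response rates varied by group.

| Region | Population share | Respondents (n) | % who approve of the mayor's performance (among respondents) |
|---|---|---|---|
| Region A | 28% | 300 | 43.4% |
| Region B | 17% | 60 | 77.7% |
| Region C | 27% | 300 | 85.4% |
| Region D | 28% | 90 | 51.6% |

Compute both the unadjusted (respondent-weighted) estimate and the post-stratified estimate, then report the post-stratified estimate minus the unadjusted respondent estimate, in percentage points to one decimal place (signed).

Unadjusted (pooled respondent) estimate weights by respondent counts:
  (300/750)×43.4 + (60/750)×77.7 + (300/750)×85.4 + (90/750)×51.6 = 63.928%
Post-stratifying to population shares instead:
  0.28×43.4 + 0.17×77.7 + 0.27×85.4 + 0.28×51.6 = 62.867%
Difference = 62.867 − 63.928 = -1.061 pp.

-1.1 percentage points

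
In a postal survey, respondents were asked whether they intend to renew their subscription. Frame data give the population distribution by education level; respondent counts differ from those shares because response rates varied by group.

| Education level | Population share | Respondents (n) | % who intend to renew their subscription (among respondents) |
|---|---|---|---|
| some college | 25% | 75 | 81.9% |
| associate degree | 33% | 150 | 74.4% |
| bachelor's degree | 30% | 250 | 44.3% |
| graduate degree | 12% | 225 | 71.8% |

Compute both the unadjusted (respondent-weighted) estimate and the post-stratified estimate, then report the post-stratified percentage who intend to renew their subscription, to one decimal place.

66.9%

Naive respondent-only estimate (weights = respondent counts):
  (75/700)×81.9 + (150/700)×74.4 + (250/700)×44.3 + (225/700)×71.8 = 63.6179%
Post-stratified estimate weights by population shares:
  0.25×81.9 + 0.33×74.4 + 0.3×44.3 + 0.12×71.8 = 66.933%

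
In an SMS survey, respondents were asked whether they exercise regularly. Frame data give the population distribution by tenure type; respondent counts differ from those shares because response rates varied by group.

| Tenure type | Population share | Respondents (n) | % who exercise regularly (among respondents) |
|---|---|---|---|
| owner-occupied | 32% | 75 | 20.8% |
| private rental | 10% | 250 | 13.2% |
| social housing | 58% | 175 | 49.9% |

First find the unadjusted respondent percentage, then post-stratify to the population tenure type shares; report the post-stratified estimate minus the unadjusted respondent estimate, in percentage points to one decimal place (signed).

+9.7 percentage points

Naive respondent-only estimate (weights = respondent counts):
  (75/500)×20.8 + (250/500)×13.2 + (175/500)×49.9 = 27.185%
Post-stratified estimate weights by population shares:
  0.32×20.8 + 0.1×13.2 + 0.58×49.9 = 36.918%
Difference = 36.918 − 27.185 = 9.733 pp.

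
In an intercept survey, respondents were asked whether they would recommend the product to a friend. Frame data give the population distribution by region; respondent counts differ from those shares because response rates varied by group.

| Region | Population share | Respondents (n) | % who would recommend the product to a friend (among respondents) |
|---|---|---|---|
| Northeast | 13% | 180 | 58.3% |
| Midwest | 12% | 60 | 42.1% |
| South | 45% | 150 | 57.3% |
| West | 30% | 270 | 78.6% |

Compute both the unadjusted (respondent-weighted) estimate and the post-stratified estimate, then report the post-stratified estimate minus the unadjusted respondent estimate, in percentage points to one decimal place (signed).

Naive respondent-only estimate (weights = respondent counts):
  (180/660)×58.3 + (60/660)×42.1 + (150/660)×57.3 + (270/660)×78.6 = 64.9045%
Reweighting by population region shares:
  0.13×58.3 + 0.12×42.1 + 0.45×57.3 + 0.3×78.6 = 61.996%
Difference = 61.996 − 64.9045 = -2.9085 pp.

-2.9 percentage points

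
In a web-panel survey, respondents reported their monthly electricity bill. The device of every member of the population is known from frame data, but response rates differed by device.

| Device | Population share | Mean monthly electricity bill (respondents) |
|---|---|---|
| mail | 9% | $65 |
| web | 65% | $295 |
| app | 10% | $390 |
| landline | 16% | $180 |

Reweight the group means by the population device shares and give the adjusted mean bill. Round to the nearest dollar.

$265

Each cell contributes population-share × respondent value:
  mail: 0.09 × 65 = 5.85
  web: 0.65 × 295 = 191.75
  app: 0.1 × 390 = 39
  landline: 0.16 × 180 = 28.8
Post-stratified estimate = 265.4 → $265.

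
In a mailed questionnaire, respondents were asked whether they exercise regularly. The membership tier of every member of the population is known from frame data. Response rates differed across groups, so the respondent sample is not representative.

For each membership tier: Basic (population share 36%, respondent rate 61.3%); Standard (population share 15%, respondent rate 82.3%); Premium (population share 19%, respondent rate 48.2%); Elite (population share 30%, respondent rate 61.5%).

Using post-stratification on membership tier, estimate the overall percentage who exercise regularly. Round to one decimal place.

62.0%

Post-stratification weights by population share, not respondent share:
  Basic: 0.36 × 61.3 = 22.068
  Standard: 0.15 × 82.3 = 12.345
  Premium: 0.19 × 48.2 = 9.158
  Elite: 0.3 × 61.5 = 18.45
Post-stratified estimate = 62.021 → 62.0%.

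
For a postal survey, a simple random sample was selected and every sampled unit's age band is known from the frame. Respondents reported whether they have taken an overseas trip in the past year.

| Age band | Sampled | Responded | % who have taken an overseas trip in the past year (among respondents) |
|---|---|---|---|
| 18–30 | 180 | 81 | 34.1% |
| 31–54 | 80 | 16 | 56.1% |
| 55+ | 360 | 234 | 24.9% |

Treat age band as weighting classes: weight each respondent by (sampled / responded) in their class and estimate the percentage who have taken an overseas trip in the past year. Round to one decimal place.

Class response rates: 18–30 81/180 = 45%, 31–54 16/80 = 20%, 55+ 234/360 = 65%.
Inverse-response-rate weighting restores each class to its sampled count, so class totals weight by n_sampled:
  18–30: 180 × 34.1 = 6138
  31–54: 80 × 56.1 = 4488
  55+: 360 × 24.9 = 8964
Adjusted estimate = 19,590 / 620 = 31.5968 → 31.6%.

31.6%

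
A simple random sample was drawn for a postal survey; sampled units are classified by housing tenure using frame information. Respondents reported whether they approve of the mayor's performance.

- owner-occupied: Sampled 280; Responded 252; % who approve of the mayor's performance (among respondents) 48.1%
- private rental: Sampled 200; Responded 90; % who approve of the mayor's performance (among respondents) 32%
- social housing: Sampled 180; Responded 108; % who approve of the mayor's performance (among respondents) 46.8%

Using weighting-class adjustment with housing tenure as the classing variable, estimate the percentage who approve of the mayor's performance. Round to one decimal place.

42.9%

Response rates by class: owner-occupied 252/280 = 90%, private rental 90/200 = 45%, social housing 108/180 = 60%.
Inverse-response-rate weighting restores each class to its sampled count, so class totals weight by n_sampled:
  owner-occupied: 280 × 48.1 = 13,468
  private rental: 200 × 32 = 6400
  social housing: 180 × 46.8 = 8424
Adjusted estimate = 28,292 / 660 = 42.8667 → 42.9%.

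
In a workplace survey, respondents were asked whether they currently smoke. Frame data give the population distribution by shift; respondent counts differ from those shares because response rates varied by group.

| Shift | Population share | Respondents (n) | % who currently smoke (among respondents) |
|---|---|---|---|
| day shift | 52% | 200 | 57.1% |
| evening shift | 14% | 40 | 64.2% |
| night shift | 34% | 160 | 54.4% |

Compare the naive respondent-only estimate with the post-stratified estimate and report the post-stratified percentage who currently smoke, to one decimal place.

57.2%

Naive respondent-only estimate (weights = respondent counts):
  (200/400)×57.1 + (40/400)×64.2 + (160/400)×54.4 = 56.73%
Reweighting by population shift shares:
  0.52×57.1 + 0.14×64.2 + 0.34×54.4 = 57.176%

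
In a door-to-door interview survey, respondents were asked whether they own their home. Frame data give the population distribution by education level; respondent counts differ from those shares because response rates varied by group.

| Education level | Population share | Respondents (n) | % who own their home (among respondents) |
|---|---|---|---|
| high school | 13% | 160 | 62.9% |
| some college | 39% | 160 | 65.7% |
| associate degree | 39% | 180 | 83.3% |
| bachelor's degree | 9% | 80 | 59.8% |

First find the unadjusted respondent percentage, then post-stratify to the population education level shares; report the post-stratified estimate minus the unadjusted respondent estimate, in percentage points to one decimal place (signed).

+2.1 percentage points

Without adjustment, the pooled respondent share is:
  (160/580)×62.9 + (160/580)×65.7 + (180/580)×83.3 + (80/580)×59.8 = 69.5759%
Reweighting by population education level shares:
  0.13×62.9 + 0.39×65.7 + 0.39×83.3 + 0.09×59.8 = 71.669%
Difference = 71.669 − 69.5759 = 2.0931 pp.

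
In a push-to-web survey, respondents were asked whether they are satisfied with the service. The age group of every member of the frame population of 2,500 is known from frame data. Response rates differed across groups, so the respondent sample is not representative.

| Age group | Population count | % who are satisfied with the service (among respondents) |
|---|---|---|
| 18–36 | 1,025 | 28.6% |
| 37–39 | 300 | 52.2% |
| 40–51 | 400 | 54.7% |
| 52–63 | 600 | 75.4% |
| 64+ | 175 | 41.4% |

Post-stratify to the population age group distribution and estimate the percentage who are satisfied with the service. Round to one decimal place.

47.7%

Each cell contributes population-share × respondent value:
  18–36: (1,025/2,500) × 28.6 = 11.726
  37–39: (300/2,500) × 52.2 = 6.264
  40–51: (400/2,500) × 54.7 = 8.752
  52–63: (600/2,500) × 75.4 = 18.096
  64+: (175/2,500) × 41.4 = 2.898
Post-stratified estimate = 47.736 → 47.7%.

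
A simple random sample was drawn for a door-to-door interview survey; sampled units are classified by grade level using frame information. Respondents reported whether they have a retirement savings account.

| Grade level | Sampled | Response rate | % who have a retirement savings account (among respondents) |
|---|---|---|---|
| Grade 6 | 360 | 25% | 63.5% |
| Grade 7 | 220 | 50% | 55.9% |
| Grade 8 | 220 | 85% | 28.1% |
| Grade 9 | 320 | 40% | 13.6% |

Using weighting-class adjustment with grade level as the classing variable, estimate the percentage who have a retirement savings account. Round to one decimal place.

40.8%

Weighting each respondent by the inverse class response rate inflates each class back to its sampled size, so the class weight is n_sampled:
  Grade 6: 360 × 63.5 = 22,860
  Grade 7: 220 × 55.9 = 12,298
  Grade 8: 220 × 28.1 = 6182
  Grade 9: 320 × 13.6 = 4352
Adjusted estimate = 45,692 / 1,120 = 40.7964 → 40.8%.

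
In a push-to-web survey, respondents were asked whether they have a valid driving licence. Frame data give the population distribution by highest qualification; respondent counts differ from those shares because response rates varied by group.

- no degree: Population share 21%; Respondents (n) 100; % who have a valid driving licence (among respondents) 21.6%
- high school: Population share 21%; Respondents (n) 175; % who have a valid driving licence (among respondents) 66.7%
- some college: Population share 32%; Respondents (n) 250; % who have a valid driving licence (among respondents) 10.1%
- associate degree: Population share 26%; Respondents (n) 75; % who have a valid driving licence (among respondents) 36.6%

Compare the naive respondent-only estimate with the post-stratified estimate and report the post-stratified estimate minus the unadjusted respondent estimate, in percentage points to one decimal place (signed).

Without adjustment, the pooled respondent share is:
  (100/600)×21.6 + (175/600)×66.7 + (250/600)×10.1 + (75/600)×36.6 = 31.8375%
Reweighting by population highest qualification shares:
  0.21×21.6 + 0.21×66.7 + 0.32×10.1 + 0.26×36.6 = 31.291%
Difference = 31.291 − 31.8375 = -0.5465 pp.

-0.5 percentage points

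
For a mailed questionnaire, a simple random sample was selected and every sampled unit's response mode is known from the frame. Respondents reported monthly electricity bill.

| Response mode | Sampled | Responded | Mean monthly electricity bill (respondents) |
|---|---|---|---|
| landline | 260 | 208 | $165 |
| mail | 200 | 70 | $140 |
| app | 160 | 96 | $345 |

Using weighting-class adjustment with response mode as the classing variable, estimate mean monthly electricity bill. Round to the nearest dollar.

$203

Class response rates: landline 208/260 = 80%, mail 70/200 = 35%, app 96/160 = 60%.
With weight = n_sampled/n_responded per class, the weighted class total is n_sampled:
  landline: 260 × 165 = 42,900
  mail: 200 × 140 = 28,000
  app: 160 × 345 = 55,200
Adjusted estimate = 126,100 / 620 = 203.387 → $203.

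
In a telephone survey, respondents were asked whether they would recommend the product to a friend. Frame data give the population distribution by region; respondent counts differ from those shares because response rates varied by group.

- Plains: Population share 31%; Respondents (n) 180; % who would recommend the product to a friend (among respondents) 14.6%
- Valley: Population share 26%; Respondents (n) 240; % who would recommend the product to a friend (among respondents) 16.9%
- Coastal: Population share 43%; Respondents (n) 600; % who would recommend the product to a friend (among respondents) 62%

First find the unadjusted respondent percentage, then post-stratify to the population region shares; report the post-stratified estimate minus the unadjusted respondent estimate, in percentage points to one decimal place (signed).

Unadjusted (pooled respondent) estimate weights by respondent counts:
  (180/1020)×14.6 + (240/1020)×16.9 + (600/1020)×62 = 43.0235%
Reweighting by population region shares:
  0.31×14.6 + 0.26×16.9 + 0.43×62 = 35.58%
Difference = 35.58 − 43.0235 = -7.4435 pp.

-7.4 percentage points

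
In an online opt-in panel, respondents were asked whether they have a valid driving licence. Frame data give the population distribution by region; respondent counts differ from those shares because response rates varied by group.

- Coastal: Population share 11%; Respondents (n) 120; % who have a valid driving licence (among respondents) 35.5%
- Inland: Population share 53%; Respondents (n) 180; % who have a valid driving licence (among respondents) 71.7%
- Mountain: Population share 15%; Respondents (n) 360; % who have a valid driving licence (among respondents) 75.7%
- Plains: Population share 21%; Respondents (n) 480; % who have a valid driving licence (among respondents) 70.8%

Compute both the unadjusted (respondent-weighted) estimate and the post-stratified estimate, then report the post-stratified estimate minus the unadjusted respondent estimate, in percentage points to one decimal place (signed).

Naive respondent-only estimate (weights = respondent counts):
  (120/1140)×35.5 + (180/1140)×71.7 + (360/1140)×75.7 + (480/1140)×70.8 = 68.7737%
Reweighting by population region shares:
  0.11×35.5 + 0.53×71.7 + 0.15×75.7 + 0.21×70.8 = 68.129%
Difference = 68.129 − 68.7737 = -0.6447 pp.

-0.6 percentage points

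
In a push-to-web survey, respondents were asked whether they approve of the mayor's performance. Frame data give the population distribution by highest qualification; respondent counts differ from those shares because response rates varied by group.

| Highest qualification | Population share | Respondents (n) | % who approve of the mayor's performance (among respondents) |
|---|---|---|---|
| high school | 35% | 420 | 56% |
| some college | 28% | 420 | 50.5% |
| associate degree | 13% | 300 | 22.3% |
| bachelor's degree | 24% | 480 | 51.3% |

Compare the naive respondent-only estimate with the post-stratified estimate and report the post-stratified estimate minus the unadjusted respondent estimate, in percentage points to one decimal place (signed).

+2.0 percentage points

Without adjustment, the pooled respondent share is:
  (420/1620)×56 + (420/1620)×50.5 + (300/1620)×22.3 + (480/1620)×51.3 = 46.9407%
Post-stratifying to population shares instead:
  0.35×56 + 0.28×50.5 + 0.13×22.3 + 0.24×51.3 = 48.951%
Difference = 48.951 − 46.9407 = 2.0103 pp.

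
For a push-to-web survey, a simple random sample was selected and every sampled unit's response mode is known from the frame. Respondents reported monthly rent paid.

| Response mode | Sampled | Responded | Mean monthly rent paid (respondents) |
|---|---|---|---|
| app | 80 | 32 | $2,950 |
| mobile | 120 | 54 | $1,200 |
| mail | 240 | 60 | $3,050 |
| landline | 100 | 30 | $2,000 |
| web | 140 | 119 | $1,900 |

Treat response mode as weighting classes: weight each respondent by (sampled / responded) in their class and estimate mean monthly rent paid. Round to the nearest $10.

Response rates by class: app 32/80 = 40%, mobile 54/120 = 45%, mail 60/240 = 25%, landline 30/100 = 30%, web 119/140 = 85%.
Weighting each respondent by the inverse class response rate inflates each class back to its sampled size, so the class weight is n_sampled:
  app: 80 × 2950 = 236,000
  mobile: 120 × 1200 = 144,000
  mail: 240 × 3050 = 732,000
  landline: 100 × 2000 = 200,000
  web: 140 × 1900 = 266,000
Adjusted estimate = 1,578,000 / 680 = 2320.59 → $2,320.

$2,320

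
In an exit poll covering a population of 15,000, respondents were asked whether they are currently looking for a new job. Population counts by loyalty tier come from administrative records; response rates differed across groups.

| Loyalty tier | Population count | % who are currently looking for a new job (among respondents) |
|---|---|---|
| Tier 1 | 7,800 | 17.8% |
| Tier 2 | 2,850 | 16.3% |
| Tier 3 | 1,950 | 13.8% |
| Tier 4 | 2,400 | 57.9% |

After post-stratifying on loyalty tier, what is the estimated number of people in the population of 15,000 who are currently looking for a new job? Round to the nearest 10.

3,510

Each cell contributes its population count × the respondent rate:
  Tier 1: 7,800 × 17.8% = 1388.4
  Tier 2: 2,850 × 16.3% = 464.55
  Tier 3: 1,950 × 13.8% = 269.1
  Tier 4: 2,400 × 57.9% = 1389.6
Estimated total = 3511.65 → 3,510.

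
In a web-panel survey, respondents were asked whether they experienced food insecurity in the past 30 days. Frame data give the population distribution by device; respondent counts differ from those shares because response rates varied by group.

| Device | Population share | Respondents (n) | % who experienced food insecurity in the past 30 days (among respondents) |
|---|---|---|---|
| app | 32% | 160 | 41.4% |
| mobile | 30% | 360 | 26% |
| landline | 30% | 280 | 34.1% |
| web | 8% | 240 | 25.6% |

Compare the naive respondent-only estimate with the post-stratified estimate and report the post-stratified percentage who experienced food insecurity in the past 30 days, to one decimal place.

Without adjustment, the pooled respondent share is:
  (160/1040)×41.4 + (360/1040)×26 + (280/1040)×34.1 + (240/1040)×25.6 = 30.4577%
Post-stratified estimate weights by population shares:
  0.32×41.4 + 0.3×26 + 0.3×34.1 + 0.08×25.6 = 33.326%

33.3%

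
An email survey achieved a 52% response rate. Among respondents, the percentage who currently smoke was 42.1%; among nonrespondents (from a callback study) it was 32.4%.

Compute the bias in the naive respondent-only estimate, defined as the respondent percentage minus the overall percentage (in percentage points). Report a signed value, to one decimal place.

Nonresponse fraction = 1 − 0.52 = 0.48.
Bias = (nonresponse fraction) × (respondent percentage − nonrespondent percentage)
     = 0.48 × (42.1 − 32.4) = 0.48 × 9.7 = 4.656.

+4.7 percentage points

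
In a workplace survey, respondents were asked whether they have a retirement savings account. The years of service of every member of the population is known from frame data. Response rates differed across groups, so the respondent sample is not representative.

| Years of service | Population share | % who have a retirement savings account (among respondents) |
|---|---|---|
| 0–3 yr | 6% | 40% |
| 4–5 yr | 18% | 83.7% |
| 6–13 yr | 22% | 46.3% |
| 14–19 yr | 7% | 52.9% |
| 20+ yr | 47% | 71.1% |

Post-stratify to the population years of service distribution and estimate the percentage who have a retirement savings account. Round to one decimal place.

64.8%

Weight each group's respondent value by its population share:
  0–3 yr: 0.06 × 40 = 2.4
  4–5 yr: 0.18 × 83.7 = 15.066
  6–13 yr: 0.22 × 46.3 = 10.186
  14–19 yr: 0.07 × 52.9 = 3.703
  20+ yr: 0.47 × 71.1 = 33.417
Post-stratified estimate = 64.772 → 64.8%.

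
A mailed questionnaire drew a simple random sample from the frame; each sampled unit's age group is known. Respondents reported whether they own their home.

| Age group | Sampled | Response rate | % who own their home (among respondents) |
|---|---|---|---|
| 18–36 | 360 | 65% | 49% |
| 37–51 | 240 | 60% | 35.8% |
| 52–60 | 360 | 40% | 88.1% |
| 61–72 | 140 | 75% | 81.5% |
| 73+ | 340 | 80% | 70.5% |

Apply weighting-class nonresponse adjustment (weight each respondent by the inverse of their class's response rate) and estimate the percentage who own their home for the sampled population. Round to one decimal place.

Inverse-response-rate weighting restores each class to its sampled count, so class totals weight by n_sampled:
  18–36: 360 × 49 = 17,640
  37–51: 240 × 35.8 = 8592
  52–60: 360 × 88.1 = 31716
  61–72: 140 × 81.5 = 11,410
  73+: 340 × 70.5 = 23,970
Adjusted estimate = 93,328 / 1,440 = 64.8111 → 64.8%.

64.8%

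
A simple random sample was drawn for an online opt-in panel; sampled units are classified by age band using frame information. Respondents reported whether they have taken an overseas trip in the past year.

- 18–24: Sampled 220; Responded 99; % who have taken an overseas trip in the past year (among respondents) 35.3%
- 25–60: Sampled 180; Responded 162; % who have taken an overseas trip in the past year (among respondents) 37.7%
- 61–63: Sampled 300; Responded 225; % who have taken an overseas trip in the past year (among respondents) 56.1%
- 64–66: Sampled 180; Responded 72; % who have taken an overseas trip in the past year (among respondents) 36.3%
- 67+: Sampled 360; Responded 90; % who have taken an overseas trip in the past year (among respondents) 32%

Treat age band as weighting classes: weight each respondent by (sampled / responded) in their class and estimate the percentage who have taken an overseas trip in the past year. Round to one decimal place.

Class response rates: 18–24 99/220 = 45%, 25–60 162/180 = 90%, 61–63 225/300 = 75%, 64–66 72/180 = 40%, 67+ 90/360 = 25%.
With weight = n_sampled/n_responded per class, the weighted class total is n_sampled:
  18–24: 220 × 35.3 = 7766
  25–60: 180 × 37.7 = 6786
  61–63: 300 × 56.1 = 16,830
  64–66: 180 × 36.3 = 6534
  67+: 360 × 32 = 11,520
Adjusted estimate = 49,436 / 1,240 = 39.8677 → 39.9%.

39.9%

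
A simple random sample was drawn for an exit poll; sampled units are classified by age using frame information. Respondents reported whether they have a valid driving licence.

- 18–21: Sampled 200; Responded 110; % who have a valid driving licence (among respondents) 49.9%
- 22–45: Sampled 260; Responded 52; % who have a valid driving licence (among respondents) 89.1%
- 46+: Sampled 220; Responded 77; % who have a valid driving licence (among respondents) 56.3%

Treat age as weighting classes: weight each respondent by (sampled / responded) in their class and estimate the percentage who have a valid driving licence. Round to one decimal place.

67.0%

Response rates by class: 18–21 110/200 = 55%, 22–45 52/260 = 20%, 46+ 77/220 = 35%.
Inverse-response-rate weighting restores each class to its sampled count, so class totals weight by n_sampled:
  18–21: 200 × 49.9 = 9980
  22–45: 260 × 89.1 = 23,166
  46+: 220 × 56.3 = 12,386
Adjusted estimate = 45,532 / 680 = 66.9588 → 67.0%.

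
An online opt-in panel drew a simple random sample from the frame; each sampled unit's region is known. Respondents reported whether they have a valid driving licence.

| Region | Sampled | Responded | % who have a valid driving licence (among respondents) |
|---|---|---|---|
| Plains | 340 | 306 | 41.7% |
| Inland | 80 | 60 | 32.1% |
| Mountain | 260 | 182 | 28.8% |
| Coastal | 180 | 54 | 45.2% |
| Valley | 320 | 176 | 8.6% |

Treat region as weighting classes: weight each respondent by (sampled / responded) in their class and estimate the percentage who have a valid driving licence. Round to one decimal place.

29.8%

Response rates by class: Plains 306/340 = 90%, Inland 60/80 = 75%, Mountain 182/260 = 70%, Coastal 54/180 = 30%, Valley 176/320 = 55%.
Each respondent's weight = sampled/responded in their class; summing within a class gives n_sampled, so:
  Plains: 340 × 41.7 = 14178
  Inland: 80 × 32.1 = 2568
  Mountain: 260 × 28.8 = 7488
  Coastal: 180 × 45.2 = 8136
  Valley: 320 × 8.6 = 2752
Adjusted estimate = 35,122 / 1,180 = 29.7644 → 29.8%.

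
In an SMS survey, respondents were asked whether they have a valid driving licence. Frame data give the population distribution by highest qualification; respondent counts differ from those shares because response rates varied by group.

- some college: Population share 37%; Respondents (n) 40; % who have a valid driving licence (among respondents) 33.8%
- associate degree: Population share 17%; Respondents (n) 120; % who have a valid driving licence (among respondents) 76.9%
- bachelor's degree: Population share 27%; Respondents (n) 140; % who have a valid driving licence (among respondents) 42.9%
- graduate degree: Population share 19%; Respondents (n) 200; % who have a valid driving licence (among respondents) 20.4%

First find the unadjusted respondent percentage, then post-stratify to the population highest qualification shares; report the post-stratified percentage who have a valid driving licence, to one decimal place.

Naive respondent-only estimate (weights = respondent counts):
  (40/500)×33.8 + (120/500)×76.9 + (140/500)×42.9 + (200/500)×20.4 = 41.332%
Post-stratified estimate weights by population shares:
  0.37×33.8 + 0.17×76.9 + 0.27×42.9 + 0.19×20.4 = 41.038%

41.0%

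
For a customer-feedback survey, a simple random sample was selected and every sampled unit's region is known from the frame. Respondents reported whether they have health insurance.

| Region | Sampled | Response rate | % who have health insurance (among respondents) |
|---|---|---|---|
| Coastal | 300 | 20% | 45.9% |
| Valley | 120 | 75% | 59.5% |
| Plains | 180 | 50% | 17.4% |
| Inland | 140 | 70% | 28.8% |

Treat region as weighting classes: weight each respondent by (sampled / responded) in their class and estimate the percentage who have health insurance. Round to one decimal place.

37.9%

Inverse-response-rate weighting restores each class to its sampled count, so class totals weight by n_sampled:
  Coastal: 300 × 45.9 = 13,770
  Valley: 120 × 59.5 = 7140
  Plains: 180 × 17.4 = 3132
  Inland: 140 × 28.8 = 4032
Adjusted estimate = 28,074 / 740 = 37.9378 → 37.9%.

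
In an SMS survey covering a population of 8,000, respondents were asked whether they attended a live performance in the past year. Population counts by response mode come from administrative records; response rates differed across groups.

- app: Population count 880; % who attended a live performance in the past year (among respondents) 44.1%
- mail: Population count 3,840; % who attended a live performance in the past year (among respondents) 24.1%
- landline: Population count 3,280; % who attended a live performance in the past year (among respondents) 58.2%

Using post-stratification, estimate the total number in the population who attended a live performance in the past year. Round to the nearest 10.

Apply each group's respondent rate to its population count:
  app: 880 × 44.1% = 388.08
  mail: 3,840 × 24.1% = 925.44
  landline: 3,280 × 58.2% = 1908.96
Estimated total = 3222.48 → 3,220.

3,220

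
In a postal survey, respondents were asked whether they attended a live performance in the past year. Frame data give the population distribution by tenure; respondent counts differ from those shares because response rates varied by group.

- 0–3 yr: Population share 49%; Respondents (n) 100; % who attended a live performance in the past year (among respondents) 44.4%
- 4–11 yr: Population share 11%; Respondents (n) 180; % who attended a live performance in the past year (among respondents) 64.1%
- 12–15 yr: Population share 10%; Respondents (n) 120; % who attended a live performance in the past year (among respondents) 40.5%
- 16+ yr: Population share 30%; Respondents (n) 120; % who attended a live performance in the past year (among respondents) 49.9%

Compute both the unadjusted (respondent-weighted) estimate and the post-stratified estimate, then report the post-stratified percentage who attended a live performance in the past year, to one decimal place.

Without adjustment, the pooled respondent share is:
  (100/520)×44.4 + (180/520)×64.1 + (120/520)×40.5 + (120/520)×49.9 = 51.5885%
Post-stratified estimate weights by population shares:
  0.49×44.4 + 0.11×64.1 + 0.1×40.5 + 0.3×49.9 = 47.827%

47.8%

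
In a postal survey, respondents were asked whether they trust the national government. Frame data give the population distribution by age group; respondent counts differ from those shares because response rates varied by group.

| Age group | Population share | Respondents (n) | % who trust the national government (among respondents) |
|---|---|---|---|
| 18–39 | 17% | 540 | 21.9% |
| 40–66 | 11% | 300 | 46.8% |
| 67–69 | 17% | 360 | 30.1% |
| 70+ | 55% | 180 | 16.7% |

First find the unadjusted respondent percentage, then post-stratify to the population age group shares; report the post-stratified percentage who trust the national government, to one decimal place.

23.2%

Without adjustment, the pooled respondent share is:
  (540/1380)×21.9 + (300/1380)×46.8 + (360/1380)×30.1 + (180/1380)×16.7 = 28.7739%
Reweighting by population age group shares:
  0.17×21.9 + 0.11×46.8 + 0.17×30.1 + 0.55×16.7 = 23.173%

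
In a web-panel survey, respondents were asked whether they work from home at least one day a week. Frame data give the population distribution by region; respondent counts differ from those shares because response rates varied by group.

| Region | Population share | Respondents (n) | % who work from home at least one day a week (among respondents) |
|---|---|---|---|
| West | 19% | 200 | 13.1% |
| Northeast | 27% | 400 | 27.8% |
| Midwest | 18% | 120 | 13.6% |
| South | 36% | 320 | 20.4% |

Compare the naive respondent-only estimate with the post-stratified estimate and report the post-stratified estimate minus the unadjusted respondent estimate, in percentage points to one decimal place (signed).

Unadjusted (pooled respondent) estimate weights by respondent counts:
  (200/1040)×13.1 + (400/1040)×27.8 + (120/1040)×13.6 + (320/1040)×20.4 = 21.0577%
Post-stratified estimate weights by population shares:
  0.19×13.1 + 0.27×27.8 + 0.18×13.6 + 0.36×20.4 = 19.787%
Difference = 19.787 − 21.0577 = -1.2707 pp.

-1.3 percentage points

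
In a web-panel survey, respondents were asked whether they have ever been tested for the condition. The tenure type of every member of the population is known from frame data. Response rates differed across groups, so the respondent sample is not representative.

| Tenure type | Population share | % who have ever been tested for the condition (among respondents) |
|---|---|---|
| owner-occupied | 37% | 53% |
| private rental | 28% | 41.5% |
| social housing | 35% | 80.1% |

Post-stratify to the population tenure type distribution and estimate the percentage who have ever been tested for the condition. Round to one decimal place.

Each cell contributes population-share × respondent value:
  owner-occupied: 0.37 × 53 = 19.61
  private rental: 0.28 × 41.5 = 11.62
  social housing: 0.35 × 80.1 = 28.035
Post-stratified estimate = 59.265 → 59.3%.

59.3%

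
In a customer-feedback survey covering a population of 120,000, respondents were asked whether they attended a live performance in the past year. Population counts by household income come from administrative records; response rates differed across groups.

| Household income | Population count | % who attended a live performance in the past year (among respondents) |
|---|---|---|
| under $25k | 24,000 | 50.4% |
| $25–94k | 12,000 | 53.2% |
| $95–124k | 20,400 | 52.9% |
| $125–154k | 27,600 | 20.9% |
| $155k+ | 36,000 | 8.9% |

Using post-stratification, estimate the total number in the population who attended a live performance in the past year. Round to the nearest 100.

38,200

Estimated count per cell = population count × respondent percentage:
  under $25k: 24,000 × 50.4% = 12,096
  $25–94k: 12,000 × 53.2% = 6384
  $95–124k: 20,400 × 52.9% = 10791.6
  $125–154k: 27,600 × 20.9% = 5768.4
  $155k+: 36,000 × 8.9% = 3204
Estimated total = 38,244 → 38,200.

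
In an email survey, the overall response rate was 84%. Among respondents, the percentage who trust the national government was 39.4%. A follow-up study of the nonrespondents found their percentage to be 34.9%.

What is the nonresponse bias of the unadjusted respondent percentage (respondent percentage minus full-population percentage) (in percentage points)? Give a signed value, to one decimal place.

+0.7 percentage points

Nonresponse fraction = 1 − 0.84 = 0.16.
Bias = (nonresponse fraction) × (respondent percentage − nonrespondent percentage)
     = 0.16 × (39.4 − 34.9) = 0.16 × 4.5 = 0.72.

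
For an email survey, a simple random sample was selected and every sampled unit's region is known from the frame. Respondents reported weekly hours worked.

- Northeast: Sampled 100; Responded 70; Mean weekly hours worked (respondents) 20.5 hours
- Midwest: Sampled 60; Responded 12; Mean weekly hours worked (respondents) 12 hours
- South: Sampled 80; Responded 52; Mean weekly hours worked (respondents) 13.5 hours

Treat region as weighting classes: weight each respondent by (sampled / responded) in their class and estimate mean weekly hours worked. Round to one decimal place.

Class response rates: Northeast 70/100 = 70%, Midwest 12/60 = 20%, South 52/80 = 65%.
Each respondent's weight = sampled/responded in their class; summing within a class gives n_sampled, so:
  Northeast: 100 × 20.5 = 2050
  Midwest: 60 × 12 = 720
  South: 80 × 13.5 = 1080
Adjusted estimate = 3850 / 240 = 16.0417 → 16.0.

16.0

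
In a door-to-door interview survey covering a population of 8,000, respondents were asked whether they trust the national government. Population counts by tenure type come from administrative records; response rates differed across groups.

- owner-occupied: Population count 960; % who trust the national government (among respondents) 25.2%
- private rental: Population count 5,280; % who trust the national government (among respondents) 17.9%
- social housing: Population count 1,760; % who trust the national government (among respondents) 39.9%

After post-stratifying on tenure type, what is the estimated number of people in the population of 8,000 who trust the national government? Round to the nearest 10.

1,890

Each cell contributes its population count × the respondent rate:
  owner-occupied: 960 × 25.2% = 241.92
  private rental: 5,280 × 17.9% = 945.12
  social housing: 1,760 × 39.9% = 702.24
Estimated total = 1889.28 → 1,890.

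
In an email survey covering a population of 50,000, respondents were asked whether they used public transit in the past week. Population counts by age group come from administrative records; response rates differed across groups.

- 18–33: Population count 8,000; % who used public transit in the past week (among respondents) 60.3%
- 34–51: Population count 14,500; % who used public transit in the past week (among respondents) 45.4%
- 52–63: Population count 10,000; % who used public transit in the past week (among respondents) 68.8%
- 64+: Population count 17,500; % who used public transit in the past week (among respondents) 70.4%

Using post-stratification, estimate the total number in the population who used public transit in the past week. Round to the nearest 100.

Estimated count per cell = population count × respondent percentage:
  18–33: 8,000 × 60.3% = 4824
  34–51: 14,500 × 45.4% = 6583
  52–63: 10,000 × 68.8% = 6880
  64+: 17,500 × 70.4% = 12,320
Estimated total = 30,607 → 30,600.

30,600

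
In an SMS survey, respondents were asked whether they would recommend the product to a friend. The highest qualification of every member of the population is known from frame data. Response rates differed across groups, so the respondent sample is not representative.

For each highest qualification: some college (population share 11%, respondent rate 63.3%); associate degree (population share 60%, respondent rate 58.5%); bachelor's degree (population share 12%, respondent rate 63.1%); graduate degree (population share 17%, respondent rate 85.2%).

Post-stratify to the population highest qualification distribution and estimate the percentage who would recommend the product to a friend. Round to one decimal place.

64.1%

Each cell contributes population-share × respondent value:
  some college: 0.11 × 63.3 = 6.963
  associate degree: 0.6 × 58.5 = 35.1
  bachelor's degree: 0.12 × 63.1 = 7.572
  graduate degree: 0.17 × 85.2 = 14.484
Post-stratified estimate = 64.119 → 64.1%.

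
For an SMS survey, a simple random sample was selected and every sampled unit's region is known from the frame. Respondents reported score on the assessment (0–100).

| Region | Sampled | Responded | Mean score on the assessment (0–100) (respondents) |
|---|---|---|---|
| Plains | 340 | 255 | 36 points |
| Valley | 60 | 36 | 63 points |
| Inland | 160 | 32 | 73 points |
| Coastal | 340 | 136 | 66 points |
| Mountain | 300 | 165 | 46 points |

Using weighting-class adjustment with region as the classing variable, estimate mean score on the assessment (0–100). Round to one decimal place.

53.3

Class response rates: Plains 255/340 = 75%, Valley 36/60 = 60%, Inland 32/160 = 20%, Coastal 136/340 = 40%, Mountain 165/300 = 55%.
Weighting each respondent by the inverse class response rate inflates each class back to its sampled size, so the class weight is n_sampled:
  Plains: 340 × 36 = 12,240
  Valley: 60 × 63 = 3780
  Inland: 160 × 73 = 11,680
  Coastal: 340 × 66 = 22,440
  Mountain: 300 × 46 = 13,800
Adjusted estimate = 63,940 / 1,200 = 53.2833 → 53.3.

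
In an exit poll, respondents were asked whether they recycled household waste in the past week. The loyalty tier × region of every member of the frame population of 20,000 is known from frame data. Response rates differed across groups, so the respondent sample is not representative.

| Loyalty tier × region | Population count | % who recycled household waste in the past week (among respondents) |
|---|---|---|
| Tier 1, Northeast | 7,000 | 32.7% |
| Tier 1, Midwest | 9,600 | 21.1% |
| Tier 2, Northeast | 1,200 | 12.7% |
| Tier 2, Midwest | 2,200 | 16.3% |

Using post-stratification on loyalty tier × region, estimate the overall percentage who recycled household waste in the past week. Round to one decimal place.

24.1%

Weight each group's respondent value by its population share:
  Tier 1, Northeast: (7,000/20,000) × 32.7 = 11.445
  Tier 1, Midwest: (9,600/20,000) × 21.1 = 10.128
  Tier 2, Northeast: (1,200/20,000) × 12.7 = 0.762
  Tier 2, Midwest: (2,200/20,000) × 16.3 = 1.793
Post-stratified estimate = 24.128 → 24.1%.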